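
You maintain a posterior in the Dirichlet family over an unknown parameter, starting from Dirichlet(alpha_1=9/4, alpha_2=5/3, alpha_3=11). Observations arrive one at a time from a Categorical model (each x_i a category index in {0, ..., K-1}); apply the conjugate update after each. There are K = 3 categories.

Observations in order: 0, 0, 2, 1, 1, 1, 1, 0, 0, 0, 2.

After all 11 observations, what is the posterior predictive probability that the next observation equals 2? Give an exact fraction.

obs 1: x=0 → posterior Dirichlet(13/4, 5/3, 11)
obs 2: x=0 → posterior Dirichlet(17/4, 5/3, 11)
obs 3: x=2 → posterior Dirichlet(17/4, 5/3, 12)
obs 4: x=1 → posterior Dirichlet(17/4, 8/3, 12)
obs 5: x=1 → posterior Dirichlet(17/4, 11/3, 12)
obs 6: x=1 → posterior Dirichlet(17/4, 14/3, 12)
obs 7: x=1 → posterior Dirichlet(17/4, 17/3, 12)
obs 8: x=0 → posterior Dirichlet(21/4, 17/3, 12)
obs 9: x=0 → posterior Dirichlet(25/4, 17/3, 12)
obs 10: x=0 → posterior Dirichlet(29/4, 17/3, 12)
obs 11: x=2 → posterior Dirichlet(29/4, 17/3, 13)

156/311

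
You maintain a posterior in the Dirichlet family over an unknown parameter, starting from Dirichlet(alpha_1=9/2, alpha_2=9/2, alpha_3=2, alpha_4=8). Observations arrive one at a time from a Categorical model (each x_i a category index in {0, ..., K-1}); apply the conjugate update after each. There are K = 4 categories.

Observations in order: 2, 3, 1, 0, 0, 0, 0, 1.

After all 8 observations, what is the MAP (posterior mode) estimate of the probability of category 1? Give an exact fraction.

obs 1: x=2 → posterior Dirichlet(9/2, 9/2, 3, 8)
obs 2: x=3 → posterior Dirichlet(9/2, 9/2, 3, 9)
obs 3: x=1 → posterior Dirichlet(9/2, 11/2, 3, 9)
obs 4: x=0 → posterior Dirichlet(11/2, 11/2, 3, 9)
obs 5: x=0 → posterior Dirichlet(13/2, 11/2, 3, 9)
obs 6: x=0 → posterior Dirichlet(15/2, 11/2, 3, 9)
obs 7: x=0 → posterior Dirichlet(17/2, 11/2, 3, 9)
obs 8: x=1 → posterior Dirichlet(17/2, 13/2, 3, 9)

11/46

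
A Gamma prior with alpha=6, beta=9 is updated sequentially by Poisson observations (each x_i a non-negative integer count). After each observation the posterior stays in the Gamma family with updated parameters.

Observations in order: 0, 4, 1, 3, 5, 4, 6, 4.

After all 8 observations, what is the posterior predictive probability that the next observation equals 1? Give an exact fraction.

442799468220207374972847877599017883256507/1592736448999753685729933667521850148651008

obs 1: x=0 → posterior Gamma(6, 10)
obs 2: x=4 → posterior Gamma(10, 11)
obs 3: x=1 → posterior Gamma(11, 12)
obs 4: x=3 → posterior Gamma(14, 13)
obs 5: x=5 → posterior Gamma(19, 14)
obs 6: x=4 → posterior Gamma(23, 15)
obs 7: x=6 → posterior Gamma(29, 16)
obs 8: x=4 → posterior Gamma(33, 17)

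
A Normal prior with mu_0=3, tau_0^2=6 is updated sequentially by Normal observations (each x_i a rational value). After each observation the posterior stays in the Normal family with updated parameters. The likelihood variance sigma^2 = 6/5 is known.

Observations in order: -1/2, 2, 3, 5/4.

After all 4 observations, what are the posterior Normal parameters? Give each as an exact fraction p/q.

mu_0=127/84, tau_0^2=2/7

obs 1: x=-1/2 → posterior Normal(1/12, 1)
obs 2: x=2 → posterior Normal(21/22, 6/11)
obs 3: x=3 → posterior Normal(51/32, 3/8)
obs 4: x=5/4 → posterior Normal(127/84, 2/7)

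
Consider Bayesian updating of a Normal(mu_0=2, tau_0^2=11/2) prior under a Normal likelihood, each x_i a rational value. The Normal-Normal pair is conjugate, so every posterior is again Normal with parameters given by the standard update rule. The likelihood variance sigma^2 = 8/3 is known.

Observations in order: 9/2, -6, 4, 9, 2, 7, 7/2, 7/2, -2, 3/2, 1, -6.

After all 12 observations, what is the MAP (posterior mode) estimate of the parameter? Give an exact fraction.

379/206

obs 1: x=9/2 → posterior Normal(361/98, 88/49)
obs 2: x=-6 → posterior Normal(-35/164, 44/41)
obs 3: x=4 → posterior Normal(229/230, 88/115)
obs 4: x=9 → posterior Normal(823/296, 22/37)
obs 5: x=2 → posterior Normal(955/362, 88/181)
obs 6: x=7 → posterior Normal(1417/428, 44/107)
obs 7: x=7/2 → posterior Normal(824/247, 88/247)
obs 8: x=7/2 → posterior Normal(1879/560, 11/35)
obs 9: x=-2 → posterior Normal(1747/626, 88/313)
obs 10: x=3/2 → posterior Normal(923/346, 44/173)
obs 11: x=1 → posterior Normal(956/379, 88/379)
obs 12: x=-6 → posterior Normal(379/206, 22/103)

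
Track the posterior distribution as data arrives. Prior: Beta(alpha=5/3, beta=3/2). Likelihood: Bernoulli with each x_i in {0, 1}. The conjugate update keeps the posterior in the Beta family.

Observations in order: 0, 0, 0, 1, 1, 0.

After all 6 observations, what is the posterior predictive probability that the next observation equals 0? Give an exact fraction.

obs 1: x=0 → posterior Beta(5/3, 5/2)
obs 2: x=0 → posterior Beta(5/3, 7/2)
obs 3: x=0 → posterior Beta(5/3, 9/2)
obs 4: x=1 → posterior Beta(8/3, 9/2)
obs 5: x=1 → posterior Beta(11/3, 9/2)
obs 6: x=0 → posterior Beta(11/3, 11/2)

3/5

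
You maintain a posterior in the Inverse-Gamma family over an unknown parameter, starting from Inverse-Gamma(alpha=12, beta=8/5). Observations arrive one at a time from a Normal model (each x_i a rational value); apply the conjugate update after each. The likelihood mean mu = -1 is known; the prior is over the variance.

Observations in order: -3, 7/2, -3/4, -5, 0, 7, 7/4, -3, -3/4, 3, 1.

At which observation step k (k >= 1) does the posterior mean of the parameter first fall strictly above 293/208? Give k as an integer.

obs 1: x=-3 → posterior Inverse-Gamma(25/2, 18/5)
obs 2: x=7/2 → posterior Inverse-Gamma(13, 549/40)
obs 3: x=-3/4 → posterior Inverse-Gamma(27/2, 2201/160)
obs 4: x=-5 → posterior Inverse-Gamma(14, 3481/160)
obs 5: x=0 → posterior Inverse-Gamma(29/2, 3561/160)
obs 6: x=7 → posterior Inverse-Gamma(15, 8681/160)
obs 7: x=7/4 → posterior Inverse-Gamma(31/2, 4643/80)
obs 8: x=-3 → posterior Inverse-Gamma(16, 4803/80)
obs 9: x=-3/4 → posterior Inverse-Gamma(33/2, 9611/160)
obs 10: x=3 → posterior Inverse-Gamma(17, 10891/160)
obs 11: x=1 → posterior Inverse-Gamma(35/2, 11211/160)

k = 4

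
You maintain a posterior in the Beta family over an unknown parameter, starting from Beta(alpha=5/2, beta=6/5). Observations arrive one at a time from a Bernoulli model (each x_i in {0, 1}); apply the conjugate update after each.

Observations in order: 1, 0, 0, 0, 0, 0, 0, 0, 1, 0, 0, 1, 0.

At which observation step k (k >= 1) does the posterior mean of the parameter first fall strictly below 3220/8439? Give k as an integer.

k = 6

obs 1: x=1 → posterior Beta(7/2, 6/5)
obs 2: x=0 → posterior Beta(7/2, 11/5)
obs 3: x=0 → posterior Beta(7/2, 16/5)
obs 4: x=0 → posterior Beta(7/2, 21/5)
obs 5: x=0 → posterior Beta(7/2, 26/5)
obs 6: x=0 → posterior Beta(7/2, 31/5)
obs 7: x=0 → posterior Beta(7/2, 36/5)
obs 8: x=0 → posterior Beta(7/2, 41/5)
obs 9: x=1 → posterior Beta(9/2, 41/5)
obs 10: x=0 → posterior Beta(9/2, 46/5)
obs 11: x=0 → posterior Beta(9/2, 51/5)
obs 12: x=1 → posterior Beta(11/2, 51/5)
obs 13: x=0 → posterior Beta(11/2, 56/5)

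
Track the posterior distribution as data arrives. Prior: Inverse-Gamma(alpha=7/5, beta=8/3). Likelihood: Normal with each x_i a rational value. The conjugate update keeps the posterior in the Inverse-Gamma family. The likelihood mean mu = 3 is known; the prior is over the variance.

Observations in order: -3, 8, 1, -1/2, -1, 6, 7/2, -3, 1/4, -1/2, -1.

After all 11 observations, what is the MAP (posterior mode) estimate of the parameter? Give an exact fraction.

obs 1: x=-3 → posterior Inverse-Gamma(19/10, 62/3)
obs 2: x=8 → posterior Inverse-Gamma(12/5, 199/6)
obs 3: x=1 → posterior Inverse-Gamma(29/10, 211/6)
obs 4: x=-1/2 → posterior Inverse-Gamma(17/5, 991/24)
obs 5: x=-1 → posterior Inverse-Gamma(39/10, 1183/24)
obs 6: x=6 → posterior Inverse-Gamma(22/5, 1291/24)
obs 7: x=7/2 → posterior Inverse-Gamma(49/10, 647/12)
obs 8: x=-3 → posterior Inverse-Gamma(27/5, 863/12)
obs 9: x=1/4 → posterior Inverse-Gamma(59/10, 7267/96)
obs 10: x=-1/2 → posterior Inverse-Gamma(32/5, 7855/96)
obs 11: x=-1 → posterior Inverse-Gamma(69/10, 8623/96)

43115/3792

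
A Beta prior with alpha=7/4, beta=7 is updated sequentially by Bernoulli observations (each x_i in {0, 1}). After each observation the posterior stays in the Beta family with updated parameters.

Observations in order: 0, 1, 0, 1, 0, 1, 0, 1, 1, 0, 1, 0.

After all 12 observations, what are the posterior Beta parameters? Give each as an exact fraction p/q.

alpha=31/4, beta=13

obs 1: x=0 → posterior Beta(7/4, 8)
obs 2: x=1 → posterior Beta(11/4, 8)
obs 3: x=0 → posterior Beta(11/4, 9)
obs 4: x=1 → posterior Beta(15/4, 9)
obs 5: x=0 → posterior Beta(15/4, 10)
obs 6: x=1 → posterior Beta(19/4, 10)
obs 7: x=0 → posterior Beta(19/4, 11)
obs 8: x=1 → posterior Beta(23/4, 11)
obs 9: x=1 → posterior Beta(27/4, 11)
obs 10: x=0 → posterior Beta(27/4, 12)
obs 11: x=1 → posterior Beta(31/4, 12)
obs 12: x=0 → posterior Beta(31/4, 13)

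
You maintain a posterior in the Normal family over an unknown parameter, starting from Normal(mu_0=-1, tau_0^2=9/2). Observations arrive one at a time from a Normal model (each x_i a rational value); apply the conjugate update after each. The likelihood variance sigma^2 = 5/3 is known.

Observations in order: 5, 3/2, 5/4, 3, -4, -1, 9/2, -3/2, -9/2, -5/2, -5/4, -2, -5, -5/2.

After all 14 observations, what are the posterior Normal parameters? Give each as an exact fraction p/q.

obs 1: x=5 → posterior Normal(125/37, 45/37)
obs 2: x=3/2 → posterior Normal(331/128, 45/64)
obs 3: x=5/4 → posterior Normal(797/364, 45/91)
obs 4: x=3 → posterior Normal(19/8, 45/118)
obs 5: x=-4 → posterior Normal(689/580, 9/29)
obs 6: x=-1 → posterior Normal(581/688, 45/172)
obs 7: x=9/2 → posterior Normal(1067/796, 45/199)
obs 8: x=-3/2 → posterior Normal(905/904, 45/226)
obs 9: x=-9/2 → posterior Normal(419/1012, 45/253)
obs 10: x=-5/2 → posterior Normal(149/1120, 9/56)
obs 11: x=-5/4 → posterior Normal(7/614, 45/307)
obs 12: x=-2 → posterior Normal(-101/668, 45/334)
obs 13: x=-5 → posterior Normal(-371/722, 45/361)
obs 14: x=-5/2 → posterior Normal(-253/388, 45/388)

mu_0=-253/388, tau_0^2=45/388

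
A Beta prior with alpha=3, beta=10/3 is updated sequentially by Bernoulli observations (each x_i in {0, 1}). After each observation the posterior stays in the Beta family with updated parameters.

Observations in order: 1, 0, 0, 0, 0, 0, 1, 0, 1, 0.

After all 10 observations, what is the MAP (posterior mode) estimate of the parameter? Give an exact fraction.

15/43

obs 1: x=1 → posterior Beta(4, 10/3)
obs 2: x=0 → posterior Beta(4, 13/3)
obs 3: x=0 → posterior Beta(4, 16/3)
obs 4: x=0 → posterior Beta(4, 19/3)
obs 5: x=0 → posterior Beta(4, 22/3)
obs 6: x=0 → posterior Beta(4, 25/3)
obs 7: x=1 → posterior Beta(5, 25/3)
obs 8: x=0 → posterior Beta(5, 28/3)
obs 9: x=1 → posterior Beta(6, 28/3)
obs 10: x=0 → posterior Beta(6, 31/3)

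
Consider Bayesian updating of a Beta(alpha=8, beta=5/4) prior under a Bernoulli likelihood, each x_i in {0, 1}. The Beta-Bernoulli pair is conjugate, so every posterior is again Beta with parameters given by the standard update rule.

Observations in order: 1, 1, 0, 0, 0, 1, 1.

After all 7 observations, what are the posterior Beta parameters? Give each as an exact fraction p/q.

obs 1: x=1 → posterior Beta(9, 5/4)
obs 2: x=1 → posterior Beta(10, 5/4)
obs 3: x=0 → posterior Beta(10, 9/4)
obs 4: x=0 → posterior Beta(10, 13/4)
obs 5: x=0 → posterior Beta(10, 17/4)
obs 6: x=1 → posterior Beta(11, 17/4)
obs 7: x=1 → posterior Beta(12, 17/4)

alpha=12, beta=17/4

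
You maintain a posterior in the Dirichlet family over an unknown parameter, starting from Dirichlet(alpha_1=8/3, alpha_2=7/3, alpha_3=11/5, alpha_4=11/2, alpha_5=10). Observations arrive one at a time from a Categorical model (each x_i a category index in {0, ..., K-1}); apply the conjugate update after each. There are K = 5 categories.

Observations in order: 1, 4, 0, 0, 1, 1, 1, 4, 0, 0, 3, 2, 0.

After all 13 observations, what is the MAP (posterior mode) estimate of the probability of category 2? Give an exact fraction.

22/307

obs 1: x=1 → posterior Dirichlet(8/3, 10/3, 11/5, 11/2, 10)
obs 2: x=4 → posterior Dirichlet(8/3, 10/3, 11/5, 11/2, 11)
obs 3: x=0 → posterior Dirichlet(11/3, 10/3, 11/5, 11/2, 11)
obs 4: x=0 → posterior Dirichlet(14/3, 10/3, 11/5, 11/2, 11)
obs 5: x=1 → posterior Dirichlet(14/3, 13/3, 11/5, 11/2, 11)
obs 6: x=1 → posterior Dirichlet(14/3, 16/3, 11/5, 11/2, 11)
obs 7: x=1 → posterior Dirichlet(14/3, 19/3, 11/5, 11/2, 11)
obs 8: x=4 → posterior Dirichlet(14/3, 19/3, 11/5, 11/2, 12)
obs 9: x=0 → posterior Dirichlet(17/3, 19/3, 11/5, 11/2, 12)
obs 10: x=0 → posterior Dirichlet(20/3, 19/3, 11/5, 11/2, 12)
obs 11: x=3 → posterior Dirichlet(20/3, 19/3, 11/5, 13/2, 12)
obs 12: x=2 → posterior Dirichlet(20/3, 19/3, 16/5, 13/2, 12)
obs 13: x=0 → posterior Dirichlet(23/3, 19/3, 16/5, 13/2, 12)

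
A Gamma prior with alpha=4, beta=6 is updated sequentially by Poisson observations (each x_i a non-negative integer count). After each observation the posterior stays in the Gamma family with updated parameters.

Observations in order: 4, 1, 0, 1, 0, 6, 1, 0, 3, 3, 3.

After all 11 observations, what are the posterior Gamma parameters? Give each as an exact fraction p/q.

obs 1: x=4 → posterior Gamma(8, 7)
obs 2: x=1 → posterior Gamma(9, 8)
obs 3: x=0 → posterior Gamma(9, 9)
obs 4: x=1 → posterior Gamma(10, 10)
obs 5: x=0 → posterior Gamma(10, 11)
obs 6: x=6 → posterior Gamma(16, 12)
obs 7: x=1 → posterior Gamma(17, 13)
obs 8: x=0 → posterior Gamma(17, 14)
obs 9: x=3 → posterior Gamma(20, 15)
obs 10: x=3 → posterior Gamma(23, 16)
obs 11: x=3 → posterior Gamma(26, 17)

alpha=26, beta=17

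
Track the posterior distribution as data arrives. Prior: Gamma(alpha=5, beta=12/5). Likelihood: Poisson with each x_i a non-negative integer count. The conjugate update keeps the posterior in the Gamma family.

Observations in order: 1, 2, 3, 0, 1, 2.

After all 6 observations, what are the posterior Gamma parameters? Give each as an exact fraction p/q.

obs 1: x=1 → posterior Gamma(6, 17/5)
obs 2: x=2 → posterior Gamma(8, 22/5)
obs 3: x=3 → posterior Gamma(11, 27/5)
obs 4: x=0 → posterior Gamma(11, 32/5)
obs 5: x=1 → posterior Gamma(12, 37/5)
obs 6: x=2 → posterior Gamma(14, 42/5)

alpha=14, beta=42/5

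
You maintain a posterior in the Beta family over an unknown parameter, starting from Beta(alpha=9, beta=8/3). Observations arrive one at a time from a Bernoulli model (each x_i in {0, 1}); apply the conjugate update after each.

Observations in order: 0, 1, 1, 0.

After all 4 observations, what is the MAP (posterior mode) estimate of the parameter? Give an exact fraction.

obs 1: x=0 → posterior Beta(9, 11/3)
obs 2: x=1 → posterior Beta(10, 11/3)
obs 3: x=1 → posterior Beta(11, 11/3)
obs 4: x=0 → posterior Beta(11, 14/3)

30/41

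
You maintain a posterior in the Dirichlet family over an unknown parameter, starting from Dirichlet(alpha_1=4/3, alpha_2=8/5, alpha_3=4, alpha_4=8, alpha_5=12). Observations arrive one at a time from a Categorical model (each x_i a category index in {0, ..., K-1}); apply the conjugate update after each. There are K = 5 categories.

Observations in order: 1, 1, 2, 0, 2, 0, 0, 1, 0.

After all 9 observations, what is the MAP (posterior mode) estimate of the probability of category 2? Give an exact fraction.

75/464

obs 1: x=1 → posterior Dirichlet(4/3, 13/5, 4, 8, 12)
obs 2: x=1 → posterior Dirichlet(4/3, 18/5, 4, 8, 12)
obs 3: x=2 → posterior Dirichlet(4/3, 18/5, 5, 8, 12)
obs 4: x=0 → posterior Dirichlet(7/3, 18/5, 5, 8, 12)
obs 5: x=2 → posterior Dirichlet(7/3, 18/5, 6, 8, 12)
obs 6: x=0 → posterior Dirichlet(10/3, 18/5, 6, 8, 12)
obs 7: x=0 → posterior Dirichlet(13/3, 18/5, 6, 8, 12)
obs 8: x=1 → posterior Dirichlet(13/3, 23/5, 6, 8, 12)
obs 9: x=0 → posterior Dirichlet(16/3, 23/5, 6, 8, 12)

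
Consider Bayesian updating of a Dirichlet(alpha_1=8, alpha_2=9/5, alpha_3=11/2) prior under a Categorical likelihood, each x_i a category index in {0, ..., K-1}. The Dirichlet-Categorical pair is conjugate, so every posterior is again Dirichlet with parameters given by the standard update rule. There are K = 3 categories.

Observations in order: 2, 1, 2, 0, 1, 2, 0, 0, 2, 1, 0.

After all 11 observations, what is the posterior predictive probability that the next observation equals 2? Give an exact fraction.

obs 1: x=2 → posterior Dirichlet(8, 9/5, 13/2)
obs 2: x=1 → posterior Dirichlet(8, 14/5, 13/2)
obs 3: x=2 → posterior Dirichlet(8, 14/5, 15/2)
obs 4: x=0 → posterior Dirichlet(9, 14/5, 15/2)
obs 5: x=1 → posterior Dirichlet(9, 19/5, 15/2)
obs 6: x=2 → posterior Dirichlet(9, 19/5, 17/2)
obs 7: x=0 → posterior Dirichlet(10, 19/5, 17/2)
obs 8: x=0 → posterior Dirichlet(11, 19/5, 17/2)
obs 9: x=2 → posterior Dirichlet(11, 19/5, 19/2)
obs 10: x=1 → posterior Dirichlet(11, 24/5, 19/2)
obs 11: x=0 → posterior Dirichlet(12, 24/5, 19/2)

95/263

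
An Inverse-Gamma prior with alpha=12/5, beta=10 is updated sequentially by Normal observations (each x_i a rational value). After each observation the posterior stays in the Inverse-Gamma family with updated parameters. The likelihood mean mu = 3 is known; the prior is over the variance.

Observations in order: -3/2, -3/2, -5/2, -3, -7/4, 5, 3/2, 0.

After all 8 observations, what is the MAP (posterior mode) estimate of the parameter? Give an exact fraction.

13165/1184

obs 1: x=-3/2 → posterior Inverse-Gamma(29/10, 161/8)
obs 2: x=-3/2 → posterior Inverse-Gamma(17/5, 121/4)
obs 3: x=-5/2 → posterior Inverse-Gamma(39/10, 363/8)
obs 4: x=-3 → posterior Inverse-Gamma(22/5, 507/8)
obs 5: x=-7/4 → posterior Inverse-Gamma(49/10, 2389/32)
obs 6: x=5 → posterior Inverse-Gamma(27/5, 2453/32)
obs 7: x=3/2 → posterior Inverse-Gamma(59/10, 2489/32)
obs 8: x=0 → posterior Inverse-Gamma(32/5, 2633/32)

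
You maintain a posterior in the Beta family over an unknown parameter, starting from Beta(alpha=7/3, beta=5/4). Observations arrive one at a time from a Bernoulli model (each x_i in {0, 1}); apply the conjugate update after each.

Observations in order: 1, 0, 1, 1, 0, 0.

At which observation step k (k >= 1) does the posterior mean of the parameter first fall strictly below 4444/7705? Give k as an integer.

k = 6

obs 1: x=1 → posterior Beta(10/3, 5/4)
obs 2: x=0 → posterior Beta(10/3, 9/4)
obs 3: x=1 → posterior Beta(13/3, 9/4)
obs 4: x=1 → posterior Beta(16/3, 9/4)
obs 5: x=0 → posterior Beta(16/3, 13/4)
obs 6: x=0 → posterior Beta(16/3, 17/4)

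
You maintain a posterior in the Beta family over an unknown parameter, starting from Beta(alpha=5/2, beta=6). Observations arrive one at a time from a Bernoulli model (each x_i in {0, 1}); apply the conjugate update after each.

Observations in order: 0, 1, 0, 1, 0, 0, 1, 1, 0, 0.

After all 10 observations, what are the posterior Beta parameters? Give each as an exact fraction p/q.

alpha=13/2, beta=12

obs 1: x=0 → posterior Beta(5/2, 7)
obs 2: x=1 → posterior Beta(7/2, 7)
obs 3: x=0 → posterior Beta(7/2, 8)
obs 4: x=1 → posterior Beta(9/2, 8)
obs 5: x=0 → posterior Beta(9/2, 9)
obs 6: x=0 → posterior Beta(9/2, 10)
obs 7: x=1 → posterior Beta(11/2, 10)
obs 8: x=1 → posterior Beta(13/2, 10)
obs 9: x=0 → posterior Beta(13/2, 11)
obs 10: x=0 → posterior Beta(13/2, 12)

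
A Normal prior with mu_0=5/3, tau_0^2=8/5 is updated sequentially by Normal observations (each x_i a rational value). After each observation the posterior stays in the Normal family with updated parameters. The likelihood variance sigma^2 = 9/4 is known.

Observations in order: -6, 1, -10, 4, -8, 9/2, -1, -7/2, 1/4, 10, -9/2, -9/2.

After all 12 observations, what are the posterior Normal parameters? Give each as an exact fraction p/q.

mu_0=-493/429, tau_0^2=24/143

obs 1: x=-6 → posterior Normal(-117/77, 72/77)
obs 2: x=1 → posterior Normal(-85/109, 72/109)
obs 3: x=-10 → posterior Normal(-135/47, 24/47)
obs 4: x=4 → posterior Normal(-277/173, 72/173)
obs 5: x=-8 → posterior Normal(-13/5, 72/205)
obs 6: x=9/2 → posterior Normal(-389/237, 24/79)
obs 7: x=-1 → posterior Normal(-421/269, 72/269)
obs 8: x=-7/2 → posterior Normal(-533/301, 72/301)
obs 9: x=1/4 → posterior Normal(-175/111, 8/37)
obs 10: x=10 → posterior Normal(-41/73, 72/365)
obs 11: x=-9/2 → posterior Normal(-349/397, 72/397)
obs 12: x=-9/2 → posterior Normal(-493/429, 24/143)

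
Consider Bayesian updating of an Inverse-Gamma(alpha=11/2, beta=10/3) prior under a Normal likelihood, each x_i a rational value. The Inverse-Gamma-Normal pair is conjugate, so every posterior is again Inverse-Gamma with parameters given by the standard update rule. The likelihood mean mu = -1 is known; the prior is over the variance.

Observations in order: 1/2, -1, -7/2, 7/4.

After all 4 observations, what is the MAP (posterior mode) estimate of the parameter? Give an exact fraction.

obs 1: x=1/2 → posterior Inverse-Gamma(6, 107/24)
obs 2: x=-1 → posterior Inverse-Gamma(13/2, 107/24)
obs 3: x=-7/2 → posterior Inverse-Gamma(7, 91/12)
obs 4: x=7/4 → posterior Inverse-Gamma(15/2, 1091/96)

1091/816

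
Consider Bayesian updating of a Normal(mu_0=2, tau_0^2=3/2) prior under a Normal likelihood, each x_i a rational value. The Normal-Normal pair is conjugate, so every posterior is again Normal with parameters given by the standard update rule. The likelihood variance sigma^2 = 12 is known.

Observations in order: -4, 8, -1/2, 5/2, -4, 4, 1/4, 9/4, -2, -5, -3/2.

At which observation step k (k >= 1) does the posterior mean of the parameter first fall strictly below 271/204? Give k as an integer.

k = 9

obs 1: x=-4 → posterior Normal(4/3, 4/3)
obs 2: x=8 → posterior Normal(2, 6/5)
obs 3: x=-1/2 → posterior Normal(39/22, 12/11)
obs 4: x=5/2 → posterior Normal(11/6, 1)
obs 5: x=-4 → posterior Normal(18/13, 12/13)
obs 6: x=4 → posterior Normal(11/7, 6/7)
obs 7: x=1/4 → posterior Normal(89/60, 4/5)
obs 8: x=9/4 → posterior Normal(49/32, 3/4)
obs 9: x=-2 → posterior Normal(45/34, 12/17)
obs 10: x=-5 → posterior Normal(35/36, 2/3)
obs 11: x=-3/2 → posterior Normal(16/19, 12/19)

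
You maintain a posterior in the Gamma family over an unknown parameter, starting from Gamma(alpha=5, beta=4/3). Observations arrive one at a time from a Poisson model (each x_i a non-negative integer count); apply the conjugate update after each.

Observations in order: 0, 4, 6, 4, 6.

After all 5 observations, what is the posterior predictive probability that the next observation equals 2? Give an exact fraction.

272248749888149061894583110070459575/1759593634476317566025195247357657088

obs 1: x=0 → posterior Gamma(5, 7/3)
obs 2: x=4 → posterior Gamma(9, 10/3)
obs 3: x=6 → posterior Gamma(15, 13/3)
obs 4: x=4 → posterior Gamma(19, 16/3)
obs 5: x=6 → posterior Gamma(25, 19/3)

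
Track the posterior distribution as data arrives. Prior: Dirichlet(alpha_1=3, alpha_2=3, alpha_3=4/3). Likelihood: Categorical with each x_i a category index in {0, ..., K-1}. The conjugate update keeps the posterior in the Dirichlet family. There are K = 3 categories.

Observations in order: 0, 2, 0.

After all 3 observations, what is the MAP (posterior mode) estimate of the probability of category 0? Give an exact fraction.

6/11

obs 1: x=0 → posterior Dirichlet(4, 3, 4/3)
obs 2: x=2 → posterior Dirichlet(4, 3, 7/3)
obs 3: x=0 → posterior Dirichlet(5, 3, 7/3)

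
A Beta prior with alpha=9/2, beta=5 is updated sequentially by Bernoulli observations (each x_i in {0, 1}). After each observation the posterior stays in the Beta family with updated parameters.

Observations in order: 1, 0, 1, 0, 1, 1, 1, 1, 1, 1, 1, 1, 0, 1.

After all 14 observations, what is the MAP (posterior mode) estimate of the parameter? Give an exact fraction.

obs 1: x=1 → posterior Beta(11/2, 5)
obs 2: x=0 → posterior Beta(11/2, 6)
obs 3: x=1 → posterior Beta(13/2, 6)
obs 4: x=0 → posterior Beta(13/2, 7)
obs 5: x=1 → posterior Beta(15/2, 7)
obs 6: x=1 → posterior Beta(17/2, 7)
obs 7: x=1 → posterior Beta(19/2, 7)
obs 8: x=1 → posterior Beta(21/2, 7)
obs 9: x=1 → posterior Beta(23/2, 7)
obs 10: x=1 → posterior Beta(25/2, 7)
obs 11: x=1 → posterior Beta(27/2, 7)
obs 12: x=1 → posterior Beta(29/2, 7)
obs 13: x=0 → posterior Beta(29/2, 8)
obs 14: x=1 → posterior Beta(31/2, 8)

29/43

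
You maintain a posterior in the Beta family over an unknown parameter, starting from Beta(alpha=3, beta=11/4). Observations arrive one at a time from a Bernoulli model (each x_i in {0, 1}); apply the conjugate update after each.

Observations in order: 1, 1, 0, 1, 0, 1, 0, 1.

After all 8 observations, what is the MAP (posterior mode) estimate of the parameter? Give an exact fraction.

28/47

obs 1: x=1 → posterior Beta(4, 11/4)
obs 2: x=1 → posterior Beta(5, 11/4)
obs 3: x=0 → posterior Beta(5, 15/4)
obs 4: x=1 → posterior Beta(6, 15/4)
obs 5: x=0 → posterior Beta(6, 19/4)
obs 6: x=1 → posterior Beta(7, 19/4)
obs 7: x=0 → posterior Beta(7, 23/4)
obs 8: x=1 → posterior Beta(8, 23/4)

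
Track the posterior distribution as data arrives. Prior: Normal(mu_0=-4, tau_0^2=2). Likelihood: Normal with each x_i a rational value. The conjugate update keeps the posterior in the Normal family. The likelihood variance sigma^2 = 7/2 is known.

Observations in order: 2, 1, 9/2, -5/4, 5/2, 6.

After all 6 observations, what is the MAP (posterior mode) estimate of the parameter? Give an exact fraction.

1

obs 1: x=2 → posterior Normal(-20/11, 14/11)
obs 2: x=1 → posterior Normal(-16/15, 14/15)
obs 3: x=9/2 → posterior Normal(2/19, 14/19)
obs 4: x=-5/4 → posterior Normal(-3/23, 14/23)
obs 5: x=5/2 → posterior Normal(7/27, 14/27)
obs 6: x=6 → posterior Normal(1, 14/31)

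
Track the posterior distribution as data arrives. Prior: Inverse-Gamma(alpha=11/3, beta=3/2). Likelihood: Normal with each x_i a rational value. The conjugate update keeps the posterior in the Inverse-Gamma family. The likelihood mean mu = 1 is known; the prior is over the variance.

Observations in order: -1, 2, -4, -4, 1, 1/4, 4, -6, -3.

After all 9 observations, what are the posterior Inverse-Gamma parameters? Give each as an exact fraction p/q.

obs 1: x=-1 → posterior Inverse-Gamma(25/6, 7/2)
obs 2: x=2 → posterior Inverse-Gamma(14/3, 4)
obs 3: x=-4 → posterior Inverse-Gamma(31/6, 33/2)
obs 4: x=-4 → posterior Inverse-Gamma(17/3, 29)
obs 5: x=1 → posterior Inverse-Gamma(37/6, 29)
obs 6: x=1/4 → posterior Inverse-Gamma(20/3, 937/32)
obs 7: x=4 → posterior Inverse-Gamma(43/6, 1081/32)
obs 8: x=-6 → posterior Inverse-Gamma(23/3, 1865/32)
obs 9: x=-3 → posterior Inverse-Gamma(49/6, 2121/32)

alpha=49/6, beta=2121/32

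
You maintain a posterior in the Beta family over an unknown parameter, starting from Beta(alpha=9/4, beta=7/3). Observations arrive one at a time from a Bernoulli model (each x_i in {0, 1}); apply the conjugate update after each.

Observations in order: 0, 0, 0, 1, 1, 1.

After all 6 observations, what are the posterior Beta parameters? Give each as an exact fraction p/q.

obs 1: x=0 → posterior Beta(9/4, 10/3)
obs 2: x=0 → posterior Beta(9/4, 13/3)
obs 3: x=0 → posterior Beta(9/4, 16/3)
obs 4: x=1 → posterior Beta(13/4, 16/3)
obs 5: x=1 → posterior Beta(17/4, 16/3)
obs 6: x=1 → posterior Beta(21/4, 16/3)

alpha=21/4, beta=16/3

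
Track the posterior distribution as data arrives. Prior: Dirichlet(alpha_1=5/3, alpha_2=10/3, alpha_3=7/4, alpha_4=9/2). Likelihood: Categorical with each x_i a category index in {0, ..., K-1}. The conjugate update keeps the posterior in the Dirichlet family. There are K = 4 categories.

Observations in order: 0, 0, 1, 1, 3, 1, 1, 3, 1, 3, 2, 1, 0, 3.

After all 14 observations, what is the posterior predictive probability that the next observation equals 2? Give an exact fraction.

11/101

obs 1: x=0 → posterior Dirichlet(8/3, 10/3, 7/4, 9/2)
obs 2: x=0 → posterior Dirichlet(11/3, 10/3, 7/4, 9/2)
obs 3: x=1 → posterior Dirichlet(11/3, 13/3, 7/4, 9/2)
obs 4: x=1 → posterior Dirichlet(11/3, 16/3, 7/4, 9/2)
obs 5: x=3 → posterior Dirichlet(11/3, 16/3, 7/4, 11/2)
obs 6: x=1 → posterior Dirichlet(11/3, 19/3, 7/4, 11/2)
obs 7: x=1 → posterior Dirichlet(11/3, 22/3, 7/4, 11/2)
obs 8: x=3 → posterior Dirichlet(11/3, 22/3, 7/4, 13/2)
obs 9: x=1 → posterior Dirichlet(11/3, 25/3, 7/4, 13/2)
obs 10: x=3 → posterior Dirichlet(11/3, 25/3, 7/4, 15/2)
obs 11: x=2 → posterior Dirichlet(11/3, 25/3, 11/4, 15/2)
obs 12: x=1 → posterior Dirichlet(11/3, 28/3, 11/4, 15/2)
obs 13: x=0 → posterior Dirichlet(14/3, 28/3, 11/4, 15/2)
obs 14: x=3 → posterior Dirichlet(14/3, 28/3, 11/4, 17/2)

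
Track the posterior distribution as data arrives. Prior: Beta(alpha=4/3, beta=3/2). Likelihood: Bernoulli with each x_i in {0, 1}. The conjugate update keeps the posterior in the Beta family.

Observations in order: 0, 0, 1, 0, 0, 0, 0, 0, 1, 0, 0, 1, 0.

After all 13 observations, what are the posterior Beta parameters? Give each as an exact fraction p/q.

alpha=13/3, beta=23/2

obs 1: x=0 → posterior Beta(4/3, 5/2)
obs 2: x=0 → posterior Beta(4/3, 7/2)
obs 3: x=1 → posterior Beta(7/3, 7/2)
obs 4: x=0 → posterior Beta(7/3, 9/2)
obs 5: x=0 → posterior Beta(7/3, 11/2)
obs 6: x=0 → posterior Beta(7/3, 13/2)
obs 7: x=0 → posterior Beta(7/3, 15/2)
obs 8: x=0 → posterior Beta(7/3, 17/2)
obs 9: x=1 → posterior Beta(10/3, 17/2)
obs 10: x=0 → posterior Beta(10/3, 19/2)
obs 11: x=0 → posterior Beta(10/3, 21/2)
obs 12: x=1 → posterior Beta(13/3, 21/2)
obs 13: x=0 → posterior Beta(13/3, 23/2)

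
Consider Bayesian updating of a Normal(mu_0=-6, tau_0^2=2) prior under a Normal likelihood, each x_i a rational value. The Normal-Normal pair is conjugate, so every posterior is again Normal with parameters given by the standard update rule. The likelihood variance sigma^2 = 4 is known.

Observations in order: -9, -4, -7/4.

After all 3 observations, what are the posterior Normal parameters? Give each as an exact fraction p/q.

mu_0=-107/20, tau_0^2=4/5

obs 1: x=-9 → posterior Normal(-7, 4/3)
obs 2: x=-4 → posterior Normal(-25/4, 1)
obs 3: x=-7/4 → posterior Normal(-107/20, 4/5)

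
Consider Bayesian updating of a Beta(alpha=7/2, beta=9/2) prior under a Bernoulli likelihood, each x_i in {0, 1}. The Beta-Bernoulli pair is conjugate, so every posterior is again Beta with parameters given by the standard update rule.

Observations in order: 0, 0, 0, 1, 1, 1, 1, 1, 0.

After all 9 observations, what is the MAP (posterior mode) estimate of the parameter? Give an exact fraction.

1/2

obs 1: x=0 → posterior Beta(7/2, 11/2)
obs 2: x=0 → posterior Beta(7/2, 13/2)
obs 3: x=0 → posterior Beta(7/2, 15/2)
obs 4: x=1 → posterior Beta(9/2, 15/2)
obs 5: x=1 → posterior Beta(11/2, 15/2)
obs 6: x=1 → posterior Beta(13/2, 15/2)
obs 7: x=1 → posterior Beta(15/2, 15/2)
obs 8: x=1 → posterior Beta(17/2, 15/2)
obs 9: x=0 → posterior Beta(17/2, 17/2)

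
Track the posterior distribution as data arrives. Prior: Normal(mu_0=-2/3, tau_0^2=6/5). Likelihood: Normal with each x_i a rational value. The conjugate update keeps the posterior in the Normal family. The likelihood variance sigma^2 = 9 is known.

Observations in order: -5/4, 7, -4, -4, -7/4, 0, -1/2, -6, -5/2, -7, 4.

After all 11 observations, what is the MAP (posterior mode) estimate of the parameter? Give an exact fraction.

obs 1: x=-5/4 → posterior Normal(-25/34, 18/17)
obs 2: x=7 → posterior Normal(3/38, 18/19)
obs 3: x=-4 → posterior Normal(-13/42, 6/7)
obs 4: x=-4 → posterior Normal(-29/46, 18/23)
obs 5: x=-7/4 → posterior Normal(-18/25, 18/25)
obs 6: x=0 → posterior Normal(-2/3, 2/3)
obs 7: x=-1/2 → posterior Normal(-19/29, 18/29)
obs 8: x=-6 → posterior Normal(-1, 18/31)
obs 9: x=-5/2 → posterior Normal(-12/11, 6/11)
obs 10: x=-7 → posterior Normal(-10/7, 18/35)
obs 11: x=4 → posterior Normal(-42/37, 18/37)

-42/37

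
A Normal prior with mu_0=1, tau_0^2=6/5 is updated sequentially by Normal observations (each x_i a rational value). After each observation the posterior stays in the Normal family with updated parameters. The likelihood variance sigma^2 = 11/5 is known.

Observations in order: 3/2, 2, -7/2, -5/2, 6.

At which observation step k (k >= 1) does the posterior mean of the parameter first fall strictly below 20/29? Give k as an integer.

k = 3

obs 1: x=3/2 → posterior Normal(20/17, 66/85)
obs 2: x=2 → posterior Normal(32/23, 66/115)
obs 3: x=-7/2 → posterior Normal(11/29, 66/145)
obs 4: x=-5/2 → posterior Normal(-4/35, 66/175)
obs 5: x=6 → posterior Normal(32/41, 66/205)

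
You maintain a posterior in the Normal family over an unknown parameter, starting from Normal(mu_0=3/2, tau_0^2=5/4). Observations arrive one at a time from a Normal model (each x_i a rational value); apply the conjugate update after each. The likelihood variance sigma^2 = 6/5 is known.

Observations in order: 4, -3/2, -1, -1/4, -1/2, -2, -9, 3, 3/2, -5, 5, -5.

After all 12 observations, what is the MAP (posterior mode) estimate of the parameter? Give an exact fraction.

-931/1296

obs 1: x=4 → posterior Normal(136/49, 30/49)
obs 2: x=-3/2 → posterior Normal(197/148, 15/37)
obs 3: x=-1 → posterior Normal(49/66, 10/33)
obs 4: x=-1/4 → posterior Normal(269/496, 15/62)
obs 5: x=-1/2 → posterior Normal(219/596, 30/149)
obs 6: x=-2 → posterior Normal(19/696, 5/29)
obs 7: x=-9 → posterior Normal(-881/796, 30/199)
obs 8: x=3 → posterior Normal(-83/128, 15/112)
obs 9: x=3/2 → posterior Normal(-431/996, 10/83)
obs 10: x=-5 → posterior Normal(-931/1096, 15/137)
obs 11: x=5 → posterior Normal(-431/1196, 30/299)
obs 12: x=-5 → posterior Normal(-931/1296, 5/54)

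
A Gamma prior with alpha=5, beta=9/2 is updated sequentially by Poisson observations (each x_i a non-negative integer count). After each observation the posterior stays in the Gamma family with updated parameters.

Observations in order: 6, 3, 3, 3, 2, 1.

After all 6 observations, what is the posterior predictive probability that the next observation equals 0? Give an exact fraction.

2576580875108218291929075869661/20880467999847912034355032910567

obs 1: x=6 → posterior Gamma(11, 11/2)
obs 2: x=3 → posterior Gamma(14, 13/2)
obs 3: x=3 → posterior Gamma(17, 15/2)
obs 4: x=3 → posterior Gamma(20, 17/2)
obs 5: x=2 → posterior Gamma(22, 19/2)
obs 6: x=1 → posterior Gamma(23, 21/2)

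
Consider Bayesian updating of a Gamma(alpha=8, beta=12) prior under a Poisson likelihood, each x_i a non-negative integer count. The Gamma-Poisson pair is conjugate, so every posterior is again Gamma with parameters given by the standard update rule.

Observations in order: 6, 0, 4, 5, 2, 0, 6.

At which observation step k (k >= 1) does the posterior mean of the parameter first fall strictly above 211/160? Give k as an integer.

k = 4

obs 1: x=6 → posterior Gamma(14, 13)
obs 2: x=0 → posterior Gamma(14, 14)
obs 3: x=4 → posterior Gamma(18, 15)
obs 4: x=5 → posterior Gamma(23, 16)
obs 5: x=2 → posterior Gamma(25, 17)
obs 6: x=0 → posterior Gamma(25, 18)
obs 7: x=6 → posterior Gamma(31, 19)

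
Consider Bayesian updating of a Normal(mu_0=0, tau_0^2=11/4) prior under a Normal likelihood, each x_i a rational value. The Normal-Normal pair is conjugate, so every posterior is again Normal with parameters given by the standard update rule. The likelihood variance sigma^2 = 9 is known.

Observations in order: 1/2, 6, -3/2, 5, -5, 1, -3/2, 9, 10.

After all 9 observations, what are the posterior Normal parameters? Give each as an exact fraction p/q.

obs 1: x=1/2 → posterior Normal(11/94, 99/47)
obs 2: x=6 → posterior Normal(143/116, 99/58)
obs 3: x=-3/2 → posterior Normal(55/69, 33/23)
obs 4: x=5 → posterior Normal(11/8, 99/80)
obs 5: x=-5 → posterior Normal(55/91, 99/91)
obs 6: x=1 → posterior Normal(11/17, 33/34)
obs 7: x=-3/2 → posterior Normal(99/226, 99/113)
obs 8: x=9 → posterior Normal(297/248, 99/124)
obs 9: x=10 → posterior Normal(517/270, 11/15)

mu_0=517/270, tau_0^2=11/15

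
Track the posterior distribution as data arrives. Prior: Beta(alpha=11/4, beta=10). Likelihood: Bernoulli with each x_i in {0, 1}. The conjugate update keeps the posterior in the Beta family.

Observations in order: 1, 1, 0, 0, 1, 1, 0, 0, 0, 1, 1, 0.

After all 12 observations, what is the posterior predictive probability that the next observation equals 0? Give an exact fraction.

obs 1: x=1 → posterior Beta(15/4, 10)
obs 2: x=1 → posterior Beta(19/4, 10)
obs 3: x=0 → posterior Beta(19/4, 11)
obs 4: x=0 → posterior Beta(19/4, 12)
obs 5: x=1 → posterior Beta(23/4, 12)
obs 6: x=1 → posterior Beta(27/4, 12)
obs 7: x=0 → posterior Beta(27/4, 13)
obs 8: x=0 → posterior Beta(27/4, 14)
obs 9: x=0 → posterior Beta(27/4, 15)
obs 10: x=1 → posterior Beta(31/4, 15)
obs 11: x=1 → posterior Beta(35/4, 15)
obs 12: x=0 → posterior Beta(35/4, 16)

64/99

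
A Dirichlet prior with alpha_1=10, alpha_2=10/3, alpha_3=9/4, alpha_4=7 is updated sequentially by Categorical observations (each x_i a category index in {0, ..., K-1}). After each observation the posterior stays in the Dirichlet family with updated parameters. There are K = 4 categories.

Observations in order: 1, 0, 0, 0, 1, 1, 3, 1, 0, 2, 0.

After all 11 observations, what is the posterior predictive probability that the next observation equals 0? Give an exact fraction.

obs 1: x=1 → posterior Dirichlet(10, 13/3, 9/4, 7)
obs 2: x=0 → posterior Dirichlet(11, 13/3, 9/4, 7)
obs 3: x=0 → posterior Dirichlet(12, 13/3, 9/4, 7)
obs 4: x=0 → posterior Dirichlet(13, 13/3, 9/4, 7)
obs 5: x=1 → posterior Dirichlet(13, 16/3, 9/4, 7)
obs 6: x=1 → posterior Dirichlet(13, 19/3, 9/4, 7)
obs 7: x=3 → posterior Dirichlet(13, 19/3, 9/4, 8)
obs 8: x=1 → posterior Dirichlet(13, 22/3, 9/4, 8)
obs 9: x=0 → posterior Dirichlet(14, 22/3, 9/4, 8)
obs 10: x=2 → posterior Dirichlet(14, 22/3, 13/4, 8)
obs 11: x=0 → posterior Dirichlet(15, 22/3, 13/4, 8)

180/403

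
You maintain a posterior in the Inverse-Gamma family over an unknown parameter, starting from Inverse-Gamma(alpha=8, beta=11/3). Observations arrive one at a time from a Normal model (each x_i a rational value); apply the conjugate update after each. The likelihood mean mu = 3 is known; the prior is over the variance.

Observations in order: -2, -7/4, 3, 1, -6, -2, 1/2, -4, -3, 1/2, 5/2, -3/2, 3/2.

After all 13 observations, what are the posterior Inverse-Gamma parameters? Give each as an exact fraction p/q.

alpha=29/2, beta=13687/96

obs 1: x=-2 → posterior Inverse-Gamma(17/2, 97/6)
obs 2: x=-7/4 → posterior Inverse-Gamma(9, 2635/96)
obs 3: x=3 → posterior Inverse-Gamma(19/2, 2635/96)
obs 4: x=1 → posterior Inverse-Gamma(10, 2827/96)
obs 5: x=-6 → posterior Inverse-Gamma(21/2, 6715/96)
obs 6: x=-2 → posterior Inverse-Gamma(11, 7915/96)
obs 7: x=1/2 → posterior Inverse-Gamma(23/2, 8215/96)
obs 8: x=-4 → posterior Inverse-Gamma(12, 10567/96)
obs 9: x=-3 → posterior Inverse-Gamma(25/2, 12295/96)
obs 10: x=1/2 → posterior Inverse-Gamma(13, 12595/96)
obs 11: x=5/2 → posterior Inverse-Gamma(27/2, 12607/96)
obs 12: x=-3/2 → posterior Inverse-Gamma(14, 13579/96)
obs 13: x=3/2 → posterior Inverse-Gamma(29/2, 13687/96)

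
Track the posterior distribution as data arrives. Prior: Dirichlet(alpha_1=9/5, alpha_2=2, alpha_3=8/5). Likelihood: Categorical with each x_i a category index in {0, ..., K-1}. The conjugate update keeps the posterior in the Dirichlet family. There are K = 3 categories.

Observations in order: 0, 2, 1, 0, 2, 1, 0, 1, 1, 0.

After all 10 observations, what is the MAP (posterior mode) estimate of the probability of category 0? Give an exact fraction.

obs 1: x=0 → posterior Dirichlet(14/5, 2, 8/5)
obs 2: x=2 → posterior Dirichlet(14/5, 2, 13/5)
obs 3: x=1 → posterior Dirichlet(14/5, 3, 13/5)
obs 4: x=0 → posterior Dirichlet(19/5, 3, 13/5)
obs 5: x=2 → posterior Dirichlet(19/5, 3, 18/5)
obs 6: x=1 → posterior Dirichlet(19/5, 4, 18/5)
obs 7: x=0 → posterior Dirichlet(24/5, 4, 18/5)
obs 8: x=1 → posterior Dirichlet(24/5, 5, 18/5)
obs 9: x=1 → posterior Dirichlet(24/5, 6, 18/5)
obs 10: x=0 → posterior Dirichlet(29/5, 6, 18/5)

12/31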